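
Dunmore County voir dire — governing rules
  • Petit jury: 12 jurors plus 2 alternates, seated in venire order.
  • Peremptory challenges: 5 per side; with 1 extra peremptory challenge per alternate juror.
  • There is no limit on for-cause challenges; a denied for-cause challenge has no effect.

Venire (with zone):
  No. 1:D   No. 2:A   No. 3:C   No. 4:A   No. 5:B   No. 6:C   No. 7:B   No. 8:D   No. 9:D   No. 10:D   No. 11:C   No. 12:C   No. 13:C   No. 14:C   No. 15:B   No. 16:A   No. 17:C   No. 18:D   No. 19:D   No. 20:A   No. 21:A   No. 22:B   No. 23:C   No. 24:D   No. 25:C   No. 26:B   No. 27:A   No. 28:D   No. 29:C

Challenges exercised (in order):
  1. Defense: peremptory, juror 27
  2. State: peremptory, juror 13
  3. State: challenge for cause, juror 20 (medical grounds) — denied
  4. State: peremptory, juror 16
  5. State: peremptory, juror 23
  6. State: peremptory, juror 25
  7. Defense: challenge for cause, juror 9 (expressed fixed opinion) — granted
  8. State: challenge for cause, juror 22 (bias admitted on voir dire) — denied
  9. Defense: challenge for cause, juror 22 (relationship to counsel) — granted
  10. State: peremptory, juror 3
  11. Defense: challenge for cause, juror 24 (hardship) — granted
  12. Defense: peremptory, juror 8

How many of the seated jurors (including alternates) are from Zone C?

5

Removed: #3, #8, #9, #13, #16, #22, #23, #24, #25, #27.
Seated (14 incl. alternates): #1, #2, #4, #5, #6, #7, #10, #11, #12, #14, #15, #17, #18, #19.
Of those, in Zone C: #6, #11, #12, #14, #17 → 5.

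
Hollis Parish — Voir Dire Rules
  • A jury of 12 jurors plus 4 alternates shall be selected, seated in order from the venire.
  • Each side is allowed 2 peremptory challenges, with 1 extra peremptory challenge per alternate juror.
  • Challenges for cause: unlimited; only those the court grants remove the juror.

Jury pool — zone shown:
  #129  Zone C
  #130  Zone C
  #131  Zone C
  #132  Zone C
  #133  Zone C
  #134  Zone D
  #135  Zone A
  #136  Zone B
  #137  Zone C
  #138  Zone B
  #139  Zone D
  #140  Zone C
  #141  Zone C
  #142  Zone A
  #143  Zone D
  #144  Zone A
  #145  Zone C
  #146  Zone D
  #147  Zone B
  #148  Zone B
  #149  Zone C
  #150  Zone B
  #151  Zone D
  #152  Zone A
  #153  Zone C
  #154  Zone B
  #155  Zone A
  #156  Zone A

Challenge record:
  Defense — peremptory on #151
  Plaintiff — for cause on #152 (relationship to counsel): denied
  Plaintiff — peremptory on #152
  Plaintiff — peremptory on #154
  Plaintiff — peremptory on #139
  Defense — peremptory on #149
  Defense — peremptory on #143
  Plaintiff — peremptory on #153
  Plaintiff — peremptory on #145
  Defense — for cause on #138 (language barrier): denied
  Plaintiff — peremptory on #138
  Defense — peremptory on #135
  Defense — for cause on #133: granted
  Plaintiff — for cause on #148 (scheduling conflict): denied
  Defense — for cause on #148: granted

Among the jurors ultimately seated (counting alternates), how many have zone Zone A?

Removed: #133, #135, #138, #139, #143, #145, #148, #149, #151, #152, #153, #154.
Seated (16 incl. alternates): #129, #130, #131, #132, #134, #136, #137, #140, #141, #142, #144, #146, #147, #150, #155, #156.
Of those, in Zone A: #142, #144, #155, #156 → 4.

4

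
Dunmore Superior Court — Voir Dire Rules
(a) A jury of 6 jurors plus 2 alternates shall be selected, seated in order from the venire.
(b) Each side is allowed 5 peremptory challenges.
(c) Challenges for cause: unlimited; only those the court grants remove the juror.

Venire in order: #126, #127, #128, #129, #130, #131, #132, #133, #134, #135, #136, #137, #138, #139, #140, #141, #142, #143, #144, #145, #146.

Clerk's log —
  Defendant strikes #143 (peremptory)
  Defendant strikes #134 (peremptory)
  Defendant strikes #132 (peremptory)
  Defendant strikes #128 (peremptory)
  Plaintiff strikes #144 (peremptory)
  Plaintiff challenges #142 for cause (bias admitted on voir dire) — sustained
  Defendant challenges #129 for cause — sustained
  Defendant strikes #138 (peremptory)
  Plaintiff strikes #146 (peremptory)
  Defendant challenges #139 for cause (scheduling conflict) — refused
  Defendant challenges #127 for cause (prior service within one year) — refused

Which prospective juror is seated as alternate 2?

137

Removed: #128, #129, #132, #134, #138, #142, #143, #144, #146. (#127, #139 stay — for-cause denied.)
Filling seats in venire order through position 8: #126, #127, #130, #131, #133, #135, #136, #137.
So alternate 2 is #137.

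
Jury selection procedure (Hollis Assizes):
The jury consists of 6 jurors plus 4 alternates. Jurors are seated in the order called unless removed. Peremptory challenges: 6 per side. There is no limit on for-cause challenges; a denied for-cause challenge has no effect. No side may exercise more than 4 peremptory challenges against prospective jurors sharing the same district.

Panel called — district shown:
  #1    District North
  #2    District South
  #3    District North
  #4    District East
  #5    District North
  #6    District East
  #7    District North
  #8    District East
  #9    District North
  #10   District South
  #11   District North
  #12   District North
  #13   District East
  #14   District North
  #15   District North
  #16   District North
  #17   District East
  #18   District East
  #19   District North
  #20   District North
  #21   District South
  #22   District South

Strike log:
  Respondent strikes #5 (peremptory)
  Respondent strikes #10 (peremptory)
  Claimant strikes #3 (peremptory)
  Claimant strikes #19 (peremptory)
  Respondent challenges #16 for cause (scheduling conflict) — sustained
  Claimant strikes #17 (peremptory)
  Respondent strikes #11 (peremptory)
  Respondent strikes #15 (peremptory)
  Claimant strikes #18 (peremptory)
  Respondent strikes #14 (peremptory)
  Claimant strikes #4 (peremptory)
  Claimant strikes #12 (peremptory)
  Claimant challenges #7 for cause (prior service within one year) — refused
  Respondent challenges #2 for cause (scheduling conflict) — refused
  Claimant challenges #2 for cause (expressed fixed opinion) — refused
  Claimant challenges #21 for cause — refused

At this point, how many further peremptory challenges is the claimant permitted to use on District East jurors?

Claimant peremptories so far: #3, #19, #17, #18, #4, #12 — 6 of 6 used, 0 left overall.
Against District East: #17, #18, #4 — 3 used; per-district cap 4 leaves 1.
Binding limit: min(0, 1) = 0.

0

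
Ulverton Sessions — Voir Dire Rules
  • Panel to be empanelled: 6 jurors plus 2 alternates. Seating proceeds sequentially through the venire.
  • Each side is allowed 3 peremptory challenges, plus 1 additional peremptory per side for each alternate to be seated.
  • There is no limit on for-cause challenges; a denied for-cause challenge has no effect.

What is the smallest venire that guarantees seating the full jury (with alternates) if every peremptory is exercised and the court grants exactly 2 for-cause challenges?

20

Seats to fill: 6 + 2 alternates = 8.
Peremptories: 3 + 1×2 = 5 per side × 2 sides = 10.
For-cause removals: 2.
Minimum venire: 8 + 10 + 2 = 20.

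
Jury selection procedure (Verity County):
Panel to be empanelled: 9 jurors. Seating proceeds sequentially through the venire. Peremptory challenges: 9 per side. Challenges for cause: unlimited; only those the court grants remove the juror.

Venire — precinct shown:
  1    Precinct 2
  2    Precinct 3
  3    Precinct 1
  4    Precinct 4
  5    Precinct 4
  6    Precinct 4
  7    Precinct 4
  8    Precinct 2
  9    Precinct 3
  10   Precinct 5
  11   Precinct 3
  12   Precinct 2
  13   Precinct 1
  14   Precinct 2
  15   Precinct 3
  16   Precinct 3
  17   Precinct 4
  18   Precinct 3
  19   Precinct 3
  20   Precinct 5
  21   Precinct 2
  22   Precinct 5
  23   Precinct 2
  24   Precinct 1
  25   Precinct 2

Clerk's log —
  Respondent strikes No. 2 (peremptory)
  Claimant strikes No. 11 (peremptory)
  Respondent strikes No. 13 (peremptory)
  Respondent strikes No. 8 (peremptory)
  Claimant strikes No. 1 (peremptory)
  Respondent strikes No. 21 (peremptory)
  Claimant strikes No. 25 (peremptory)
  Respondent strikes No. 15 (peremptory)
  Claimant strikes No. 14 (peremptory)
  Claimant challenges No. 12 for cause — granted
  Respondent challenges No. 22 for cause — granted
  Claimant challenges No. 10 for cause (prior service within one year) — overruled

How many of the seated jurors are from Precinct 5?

1

Removed: #1, #2, #8, #11, #12, #13, #14, #15, #21, #22, #25.
Seated jurors 1–9: #3, #4, #5, #6, #7, #9, #10, #16, #17.
Of those, in Precinct 5: #10 → 1.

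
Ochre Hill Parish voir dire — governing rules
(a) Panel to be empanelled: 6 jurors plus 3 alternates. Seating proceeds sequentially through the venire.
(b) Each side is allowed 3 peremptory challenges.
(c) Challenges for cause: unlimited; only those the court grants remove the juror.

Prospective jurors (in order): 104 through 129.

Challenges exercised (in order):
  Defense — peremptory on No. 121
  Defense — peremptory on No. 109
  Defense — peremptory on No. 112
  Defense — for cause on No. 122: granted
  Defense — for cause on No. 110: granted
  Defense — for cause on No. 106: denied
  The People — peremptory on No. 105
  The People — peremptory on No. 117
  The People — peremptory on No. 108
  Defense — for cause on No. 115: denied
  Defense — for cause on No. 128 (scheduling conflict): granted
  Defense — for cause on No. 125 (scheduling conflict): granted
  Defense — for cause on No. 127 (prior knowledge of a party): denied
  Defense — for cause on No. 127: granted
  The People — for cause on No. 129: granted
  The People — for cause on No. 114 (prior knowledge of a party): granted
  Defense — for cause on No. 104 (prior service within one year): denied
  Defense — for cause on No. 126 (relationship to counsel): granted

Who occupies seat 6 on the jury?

115

Removed: #105, #108, #109, #110, #112, #114, #117, #121, #122, #125, #126, #127, #128, #129. (#104, #106, #115 stay — for-cause denied.)
Seating in order: seats 1–6 → #104, #106, #107, #111, #113, #115; alternates → #116, #118, #119.
So seat 6 is #115.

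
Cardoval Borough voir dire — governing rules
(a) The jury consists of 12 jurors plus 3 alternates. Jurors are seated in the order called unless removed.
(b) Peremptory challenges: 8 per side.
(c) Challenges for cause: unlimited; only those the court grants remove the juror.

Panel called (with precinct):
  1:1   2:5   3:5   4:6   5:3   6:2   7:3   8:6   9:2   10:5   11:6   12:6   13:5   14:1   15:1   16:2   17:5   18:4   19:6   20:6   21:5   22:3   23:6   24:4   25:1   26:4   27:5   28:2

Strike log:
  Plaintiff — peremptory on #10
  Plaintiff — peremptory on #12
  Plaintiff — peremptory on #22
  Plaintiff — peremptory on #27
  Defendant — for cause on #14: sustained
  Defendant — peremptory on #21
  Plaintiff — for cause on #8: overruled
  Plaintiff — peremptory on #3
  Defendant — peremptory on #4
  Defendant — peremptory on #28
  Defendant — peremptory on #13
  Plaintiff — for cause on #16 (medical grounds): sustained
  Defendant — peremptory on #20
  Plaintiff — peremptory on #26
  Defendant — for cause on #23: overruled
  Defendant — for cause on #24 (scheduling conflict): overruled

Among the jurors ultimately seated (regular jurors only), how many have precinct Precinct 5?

2

Removed: #3, #4, #10, #12, #13, #14, #16, #20, #21, #22, #26, #27, #28.
Seated jurors 1–12: #1, #2, #5, #6, #7, #8, #9, #11, #15, #17, #18, #19 (alternates #23, #24, #25 not counted).
Of those, in Precinct 5: #2, #17 → 2.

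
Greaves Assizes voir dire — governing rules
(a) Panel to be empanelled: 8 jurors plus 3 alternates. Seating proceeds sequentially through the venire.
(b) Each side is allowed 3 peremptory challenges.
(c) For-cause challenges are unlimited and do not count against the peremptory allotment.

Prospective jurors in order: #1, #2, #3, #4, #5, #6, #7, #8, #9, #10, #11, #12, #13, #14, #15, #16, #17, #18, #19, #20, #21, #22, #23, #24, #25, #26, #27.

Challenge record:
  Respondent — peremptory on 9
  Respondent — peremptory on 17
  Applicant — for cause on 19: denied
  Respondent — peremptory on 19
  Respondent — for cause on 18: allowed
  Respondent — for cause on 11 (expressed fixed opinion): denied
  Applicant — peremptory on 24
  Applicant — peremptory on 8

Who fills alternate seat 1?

11

Removed: #8, #9, #17, #18, #19, #24. (#11 stays — for-cause denied.)
Seating in order: seats 1–8 → #1, #2, #3, #4, #5, #6, #7, #10; alternates → #11, #12, #13.
So alternate 1 is #11.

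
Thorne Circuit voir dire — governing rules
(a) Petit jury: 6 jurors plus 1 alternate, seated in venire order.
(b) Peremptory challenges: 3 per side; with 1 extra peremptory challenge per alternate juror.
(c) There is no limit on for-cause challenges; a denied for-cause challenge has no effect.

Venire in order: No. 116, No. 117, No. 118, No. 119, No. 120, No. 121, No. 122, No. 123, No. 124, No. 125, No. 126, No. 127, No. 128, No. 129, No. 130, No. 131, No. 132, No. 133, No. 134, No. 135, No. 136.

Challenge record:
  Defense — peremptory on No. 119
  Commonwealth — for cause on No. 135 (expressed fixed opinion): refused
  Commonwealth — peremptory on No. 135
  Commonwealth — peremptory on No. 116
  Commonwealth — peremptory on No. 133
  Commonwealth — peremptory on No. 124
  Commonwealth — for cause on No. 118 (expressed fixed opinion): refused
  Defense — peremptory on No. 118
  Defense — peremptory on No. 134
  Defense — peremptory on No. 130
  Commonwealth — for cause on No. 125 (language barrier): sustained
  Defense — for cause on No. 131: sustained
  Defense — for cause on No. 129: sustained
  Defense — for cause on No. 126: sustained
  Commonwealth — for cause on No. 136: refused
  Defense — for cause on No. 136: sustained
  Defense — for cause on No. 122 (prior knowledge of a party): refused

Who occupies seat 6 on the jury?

Removed: #116, #118, #119, #124, #125, #126, #129, #130, #131, #133, #134, #135, #136. (#122 stays — for-cause denied.)
Seating in order: seats 1–6 → #117, #120, #121, #122, #123, #127; alternates → #128.
So seat 6 is #127.

127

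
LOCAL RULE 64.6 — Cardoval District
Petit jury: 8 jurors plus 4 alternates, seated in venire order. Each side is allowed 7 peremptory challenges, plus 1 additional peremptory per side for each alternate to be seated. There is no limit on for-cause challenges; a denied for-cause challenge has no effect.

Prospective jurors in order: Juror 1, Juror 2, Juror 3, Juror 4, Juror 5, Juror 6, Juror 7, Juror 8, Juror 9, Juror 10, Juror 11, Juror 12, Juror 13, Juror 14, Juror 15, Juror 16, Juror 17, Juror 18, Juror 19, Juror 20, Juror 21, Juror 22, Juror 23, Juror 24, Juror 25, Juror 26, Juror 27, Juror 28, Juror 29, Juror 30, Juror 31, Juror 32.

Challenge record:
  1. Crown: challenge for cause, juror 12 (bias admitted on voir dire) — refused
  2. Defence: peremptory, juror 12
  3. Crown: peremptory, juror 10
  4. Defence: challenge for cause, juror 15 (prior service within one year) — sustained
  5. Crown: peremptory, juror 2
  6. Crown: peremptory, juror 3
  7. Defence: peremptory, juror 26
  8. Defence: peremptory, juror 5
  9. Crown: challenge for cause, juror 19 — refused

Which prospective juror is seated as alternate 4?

Removed: #2, #3, #5, #10, #12, #15, #26. (#19 stays — for-cause denied.)
Seating in order: seats 1–8 → #1, #4, #6, #7, #8, #9, #11, #13; alternates → #14, #16, #17, #18.
So alternate 4 is #18.

18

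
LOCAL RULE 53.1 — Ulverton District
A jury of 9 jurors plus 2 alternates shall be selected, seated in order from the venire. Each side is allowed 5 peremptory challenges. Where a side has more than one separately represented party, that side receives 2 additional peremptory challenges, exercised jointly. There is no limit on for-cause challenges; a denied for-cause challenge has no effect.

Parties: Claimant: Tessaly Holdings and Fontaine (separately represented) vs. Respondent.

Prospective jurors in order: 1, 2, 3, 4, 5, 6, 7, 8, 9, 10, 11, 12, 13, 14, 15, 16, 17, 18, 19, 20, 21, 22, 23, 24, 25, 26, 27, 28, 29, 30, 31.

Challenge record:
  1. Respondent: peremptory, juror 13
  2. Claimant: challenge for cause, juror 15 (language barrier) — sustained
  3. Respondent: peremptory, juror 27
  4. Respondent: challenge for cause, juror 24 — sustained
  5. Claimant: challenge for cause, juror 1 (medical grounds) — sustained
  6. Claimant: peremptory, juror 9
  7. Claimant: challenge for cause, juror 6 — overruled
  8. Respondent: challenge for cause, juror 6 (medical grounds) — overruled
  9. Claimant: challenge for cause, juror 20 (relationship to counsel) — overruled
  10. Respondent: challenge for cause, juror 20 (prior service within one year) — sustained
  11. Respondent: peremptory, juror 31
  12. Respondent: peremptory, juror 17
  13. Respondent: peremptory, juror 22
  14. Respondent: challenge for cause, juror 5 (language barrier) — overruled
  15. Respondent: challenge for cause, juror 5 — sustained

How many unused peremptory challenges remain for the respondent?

Respondent allotment: 5.
Respondent peremptories used: #13, #27, #31, #17, #22 — 5 (for-cause on #24, #6, #20, #5, #5 don't count).
Remaining: 5 − 5 = 0.

0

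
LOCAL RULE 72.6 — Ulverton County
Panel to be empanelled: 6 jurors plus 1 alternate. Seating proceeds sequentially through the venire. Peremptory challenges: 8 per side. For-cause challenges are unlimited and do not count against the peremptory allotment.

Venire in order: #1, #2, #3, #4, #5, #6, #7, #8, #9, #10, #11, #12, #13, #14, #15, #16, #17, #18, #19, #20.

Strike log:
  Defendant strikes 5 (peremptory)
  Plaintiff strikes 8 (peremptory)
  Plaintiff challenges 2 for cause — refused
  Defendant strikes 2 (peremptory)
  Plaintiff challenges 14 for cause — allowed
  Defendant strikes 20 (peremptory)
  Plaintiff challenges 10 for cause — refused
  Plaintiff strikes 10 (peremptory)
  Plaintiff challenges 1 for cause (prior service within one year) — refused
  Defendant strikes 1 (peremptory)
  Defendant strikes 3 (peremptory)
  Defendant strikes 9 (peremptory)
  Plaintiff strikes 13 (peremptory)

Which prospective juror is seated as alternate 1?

Removed: #1, #2, #3, #5, #8, #9, #10, #13, #14, #20.
Seating in order: seats 1–6 → #4, #6, #7, #11, #12, #15; alternates → #16.
So alternate 1 is #16.

16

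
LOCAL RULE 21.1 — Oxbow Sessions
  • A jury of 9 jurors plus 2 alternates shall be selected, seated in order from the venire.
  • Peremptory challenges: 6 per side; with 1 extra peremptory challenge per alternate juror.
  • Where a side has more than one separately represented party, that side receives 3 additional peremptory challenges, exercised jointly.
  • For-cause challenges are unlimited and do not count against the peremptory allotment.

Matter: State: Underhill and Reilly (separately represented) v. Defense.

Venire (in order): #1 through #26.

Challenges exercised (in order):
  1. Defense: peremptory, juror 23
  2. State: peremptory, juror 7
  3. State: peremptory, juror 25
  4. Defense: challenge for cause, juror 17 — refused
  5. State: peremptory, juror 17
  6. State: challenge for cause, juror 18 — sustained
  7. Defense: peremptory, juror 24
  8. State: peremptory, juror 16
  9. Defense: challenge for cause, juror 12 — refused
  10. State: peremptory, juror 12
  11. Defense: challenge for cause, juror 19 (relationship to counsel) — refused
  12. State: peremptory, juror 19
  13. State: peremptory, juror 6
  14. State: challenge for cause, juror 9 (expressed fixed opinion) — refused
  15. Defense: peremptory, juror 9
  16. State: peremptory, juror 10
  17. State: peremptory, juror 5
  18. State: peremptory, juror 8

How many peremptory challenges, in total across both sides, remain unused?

6

State allotment: 6 base + 1 × 2 alternates + 3 multi-party = 11. Defense allotment: 6 base + 1 × 2 alternates = 8.
State peremptories used: #7, #25, #17, #16, #12, #19, #6, #10, #5, #8 — 10 (for-cause on #18, #9 don't count).
Defense peremptories used: #23, #24, #9 — 3 (for-cause on #17, #12, #19 don't count).
Remaining: (11 − 10) + (8 − 3) = 6.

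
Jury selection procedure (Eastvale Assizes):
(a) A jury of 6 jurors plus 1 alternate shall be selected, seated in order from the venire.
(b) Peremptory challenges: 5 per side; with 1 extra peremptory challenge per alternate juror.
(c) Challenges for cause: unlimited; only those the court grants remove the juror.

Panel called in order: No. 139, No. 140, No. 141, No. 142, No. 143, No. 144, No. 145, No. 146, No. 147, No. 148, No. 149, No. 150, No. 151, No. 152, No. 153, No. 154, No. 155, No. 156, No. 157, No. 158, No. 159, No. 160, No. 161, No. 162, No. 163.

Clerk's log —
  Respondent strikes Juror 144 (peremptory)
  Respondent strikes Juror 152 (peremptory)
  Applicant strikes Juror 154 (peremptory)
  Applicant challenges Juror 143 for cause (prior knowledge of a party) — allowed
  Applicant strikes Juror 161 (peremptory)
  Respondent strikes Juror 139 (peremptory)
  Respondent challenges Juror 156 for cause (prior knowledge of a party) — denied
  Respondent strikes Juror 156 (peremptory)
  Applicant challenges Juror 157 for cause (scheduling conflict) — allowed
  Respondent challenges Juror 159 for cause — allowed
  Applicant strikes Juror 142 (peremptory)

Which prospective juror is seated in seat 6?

148

Removed: #139, #142, #143, #144, #152, #154, #156, #157, #159, #161.
Filling seats in venire order through position 6: #140, #141, #145, #146, #147, #148.
So seat 6 is #148.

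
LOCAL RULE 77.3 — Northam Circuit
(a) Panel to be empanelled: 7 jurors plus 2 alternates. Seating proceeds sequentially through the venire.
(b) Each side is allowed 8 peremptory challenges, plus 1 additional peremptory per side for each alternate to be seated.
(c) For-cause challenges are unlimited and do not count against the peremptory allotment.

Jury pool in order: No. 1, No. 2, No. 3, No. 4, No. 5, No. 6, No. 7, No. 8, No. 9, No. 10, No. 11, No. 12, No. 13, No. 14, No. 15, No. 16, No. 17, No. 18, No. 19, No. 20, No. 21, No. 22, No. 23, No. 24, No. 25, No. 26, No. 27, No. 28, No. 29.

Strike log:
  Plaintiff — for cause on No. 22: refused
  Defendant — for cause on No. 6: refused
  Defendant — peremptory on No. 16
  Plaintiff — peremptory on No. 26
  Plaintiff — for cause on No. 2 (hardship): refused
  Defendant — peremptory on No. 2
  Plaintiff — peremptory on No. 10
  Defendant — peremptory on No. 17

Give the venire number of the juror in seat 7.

8

Removed: #2, #10, #16, #17, #26. (#6, #22 stay — for-cause denied.)
Seating in order: seats 1–7 → #1, #3, #4, #5, #6, #7, #8; alternates → #9, #11.
So seat 7 is #8.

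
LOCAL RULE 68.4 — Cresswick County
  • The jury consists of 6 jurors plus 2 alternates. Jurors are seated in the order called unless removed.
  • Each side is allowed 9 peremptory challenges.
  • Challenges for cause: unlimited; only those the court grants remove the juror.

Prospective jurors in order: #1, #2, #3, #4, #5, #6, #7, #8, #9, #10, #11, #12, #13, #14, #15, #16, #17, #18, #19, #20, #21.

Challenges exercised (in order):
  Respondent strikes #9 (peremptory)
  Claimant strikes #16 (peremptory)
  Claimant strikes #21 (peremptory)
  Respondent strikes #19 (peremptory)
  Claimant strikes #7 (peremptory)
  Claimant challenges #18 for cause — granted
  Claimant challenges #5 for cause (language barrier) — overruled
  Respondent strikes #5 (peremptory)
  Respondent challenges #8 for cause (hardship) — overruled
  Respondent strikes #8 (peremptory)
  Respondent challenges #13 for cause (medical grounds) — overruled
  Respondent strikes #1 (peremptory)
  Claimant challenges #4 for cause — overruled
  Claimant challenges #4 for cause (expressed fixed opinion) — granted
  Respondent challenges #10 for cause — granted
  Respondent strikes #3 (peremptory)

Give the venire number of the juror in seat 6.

14

Removed: #1, #3, #4, #5, #7, #8, #9, #10, #16, #18, #19, #21. (#13 stays — for-cause denied.)
Seating in order: seats 1–6 → #2, #6, #11, #12, #13, #14; alternates → #15, #17.
So seat 6 is #14.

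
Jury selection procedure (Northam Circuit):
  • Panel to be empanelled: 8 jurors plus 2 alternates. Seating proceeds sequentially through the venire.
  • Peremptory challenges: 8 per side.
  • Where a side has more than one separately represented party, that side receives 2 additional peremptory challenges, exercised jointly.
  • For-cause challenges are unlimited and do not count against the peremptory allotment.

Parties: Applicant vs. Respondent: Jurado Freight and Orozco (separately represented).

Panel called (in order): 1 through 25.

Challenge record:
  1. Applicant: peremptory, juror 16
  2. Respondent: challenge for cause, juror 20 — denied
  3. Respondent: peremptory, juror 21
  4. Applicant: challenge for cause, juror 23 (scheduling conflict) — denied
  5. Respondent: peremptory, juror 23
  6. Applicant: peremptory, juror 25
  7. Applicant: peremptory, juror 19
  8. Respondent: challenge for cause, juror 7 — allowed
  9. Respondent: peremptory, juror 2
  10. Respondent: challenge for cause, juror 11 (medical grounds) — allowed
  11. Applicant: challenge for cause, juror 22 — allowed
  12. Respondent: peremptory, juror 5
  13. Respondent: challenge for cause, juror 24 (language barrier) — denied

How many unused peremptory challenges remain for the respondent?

Respondent allotment: 8 base + 2 multi-party = 10.
Respondent peremptories used: #21, #23, #2, #5 — 4 (for-cause on #20, #7, #11, #24 don't count).
Remaining: 10 − 4 = 6.

6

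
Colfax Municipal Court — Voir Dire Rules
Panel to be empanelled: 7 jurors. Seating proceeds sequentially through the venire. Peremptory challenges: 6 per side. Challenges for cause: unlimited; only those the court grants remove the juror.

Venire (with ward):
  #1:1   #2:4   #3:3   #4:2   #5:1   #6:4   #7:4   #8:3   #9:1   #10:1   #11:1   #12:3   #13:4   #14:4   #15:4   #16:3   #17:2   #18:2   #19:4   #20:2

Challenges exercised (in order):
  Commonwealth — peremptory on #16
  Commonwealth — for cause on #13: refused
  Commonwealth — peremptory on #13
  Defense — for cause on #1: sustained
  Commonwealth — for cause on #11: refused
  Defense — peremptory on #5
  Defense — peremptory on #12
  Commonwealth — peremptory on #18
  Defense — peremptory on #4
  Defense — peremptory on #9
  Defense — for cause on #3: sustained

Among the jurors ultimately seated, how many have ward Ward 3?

Removed: #1, #3, #4, #5, #9, #12, #13, #16, #18.
Seated jurors 1–7: #2, #6, #7, #8, #10, #11, #14.
Of those, in Ward 3: #8 → 1.

1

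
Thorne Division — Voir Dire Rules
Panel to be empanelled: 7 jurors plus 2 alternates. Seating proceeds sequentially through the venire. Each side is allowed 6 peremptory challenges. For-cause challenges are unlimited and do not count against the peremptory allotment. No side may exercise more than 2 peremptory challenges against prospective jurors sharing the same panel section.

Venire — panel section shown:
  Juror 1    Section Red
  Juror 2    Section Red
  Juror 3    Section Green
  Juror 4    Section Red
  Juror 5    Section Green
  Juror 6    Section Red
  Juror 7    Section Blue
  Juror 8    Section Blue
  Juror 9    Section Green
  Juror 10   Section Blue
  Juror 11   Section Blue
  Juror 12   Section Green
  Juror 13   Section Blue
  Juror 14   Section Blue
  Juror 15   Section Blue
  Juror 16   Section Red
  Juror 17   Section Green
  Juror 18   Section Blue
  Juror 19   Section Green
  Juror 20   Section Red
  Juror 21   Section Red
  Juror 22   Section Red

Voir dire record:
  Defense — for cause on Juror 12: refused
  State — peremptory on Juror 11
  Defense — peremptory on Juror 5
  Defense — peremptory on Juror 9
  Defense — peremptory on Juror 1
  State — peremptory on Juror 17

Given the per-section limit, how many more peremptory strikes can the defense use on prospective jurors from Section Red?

Defense peremptories so far: #5, #9, #1 — 3 of 6 used, 3 left overall.
Against Section Red: #1 — 1 used; per-section cap 2 leaves 1.
Binding limit: min(3, 1) = 1.

1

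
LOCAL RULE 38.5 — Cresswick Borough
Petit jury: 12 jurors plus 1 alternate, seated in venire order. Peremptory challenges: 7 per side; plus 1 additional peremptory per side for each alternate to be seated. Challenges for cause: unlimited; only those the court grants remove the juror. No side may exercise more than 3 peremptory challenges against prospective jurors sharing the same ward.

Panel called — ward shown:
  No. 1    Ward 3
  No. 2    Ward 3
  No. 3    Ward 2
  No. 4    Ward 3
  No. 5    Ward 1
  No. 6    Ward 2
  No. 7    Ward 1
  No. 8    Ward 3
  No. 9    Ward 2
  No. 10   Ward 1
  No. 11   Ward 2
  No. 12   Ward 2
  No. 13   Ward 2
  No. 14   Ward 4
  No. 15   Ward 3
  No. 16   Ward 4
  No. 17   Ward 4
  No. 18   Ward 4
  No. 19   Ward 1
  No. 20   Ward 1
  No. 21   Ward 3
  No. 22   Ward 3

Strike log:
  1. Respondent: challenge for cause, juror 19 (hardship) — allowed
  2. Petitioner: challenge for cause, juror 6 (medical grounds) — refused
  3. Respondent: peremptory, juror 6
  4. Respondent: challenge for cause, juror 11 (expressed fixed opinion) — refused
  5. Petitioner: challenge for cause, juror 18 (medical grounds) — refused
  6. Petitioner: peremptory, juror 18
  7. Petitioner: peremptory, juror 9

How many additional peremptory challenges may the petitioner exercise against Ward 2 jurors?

Petitioner peremptories so far: #18, #9 — 2 of 8 used, 6 left overall.
Against Ward 2: #9 — 1 used; per-ward cap 3 leaves 2.
Binding limit: min(6, 2) = 2.

2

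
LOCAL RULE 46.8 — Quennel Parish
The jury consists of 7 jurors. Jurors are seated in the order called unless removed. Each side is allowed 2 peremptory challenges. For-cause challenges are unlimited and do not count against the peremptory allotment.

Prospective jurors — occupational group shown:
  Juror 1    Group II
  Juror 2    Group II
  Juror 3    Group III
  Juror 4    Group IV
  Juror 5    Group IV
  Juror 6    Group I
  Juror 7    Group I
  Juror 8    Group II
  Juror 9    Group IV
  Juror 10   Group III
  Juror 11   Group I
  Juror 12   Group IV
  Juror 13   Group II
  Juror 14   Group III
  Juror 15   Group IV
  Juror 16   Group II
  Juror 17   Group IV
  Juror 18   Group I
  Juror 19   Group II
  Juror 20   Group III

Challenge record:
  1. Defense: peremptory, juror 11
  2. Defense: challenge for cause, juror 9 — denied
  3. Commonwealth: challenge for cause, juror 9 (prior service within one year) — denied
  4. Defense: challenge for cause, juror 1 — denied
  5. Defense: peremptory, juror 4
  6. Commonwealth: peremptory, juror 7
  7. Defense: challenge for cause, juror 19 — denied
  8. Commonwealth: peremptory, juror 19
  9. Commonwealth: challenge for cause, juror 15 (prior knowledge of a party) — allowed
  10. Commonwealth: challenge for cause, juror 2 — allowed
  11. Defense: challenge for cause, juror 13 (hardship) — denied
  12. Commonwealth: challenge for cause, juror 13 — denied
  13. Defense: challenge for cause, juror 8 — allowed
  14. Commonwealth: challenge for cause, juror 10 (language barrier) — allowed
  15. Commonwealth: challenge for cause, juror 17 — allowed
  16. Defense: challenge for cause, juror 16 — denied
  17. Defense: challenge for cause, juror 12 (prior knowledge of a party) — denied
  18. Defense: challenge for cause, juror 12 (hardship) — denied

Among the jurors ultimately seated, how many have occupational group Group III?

1

Removed: #2, #4, #7, #8, #10, #11, #15, #17, #19.
Seated jurors 1–7: #1, #3, #5, #6, #9, #12, #13.
Of those, in Group III: #3 → 1.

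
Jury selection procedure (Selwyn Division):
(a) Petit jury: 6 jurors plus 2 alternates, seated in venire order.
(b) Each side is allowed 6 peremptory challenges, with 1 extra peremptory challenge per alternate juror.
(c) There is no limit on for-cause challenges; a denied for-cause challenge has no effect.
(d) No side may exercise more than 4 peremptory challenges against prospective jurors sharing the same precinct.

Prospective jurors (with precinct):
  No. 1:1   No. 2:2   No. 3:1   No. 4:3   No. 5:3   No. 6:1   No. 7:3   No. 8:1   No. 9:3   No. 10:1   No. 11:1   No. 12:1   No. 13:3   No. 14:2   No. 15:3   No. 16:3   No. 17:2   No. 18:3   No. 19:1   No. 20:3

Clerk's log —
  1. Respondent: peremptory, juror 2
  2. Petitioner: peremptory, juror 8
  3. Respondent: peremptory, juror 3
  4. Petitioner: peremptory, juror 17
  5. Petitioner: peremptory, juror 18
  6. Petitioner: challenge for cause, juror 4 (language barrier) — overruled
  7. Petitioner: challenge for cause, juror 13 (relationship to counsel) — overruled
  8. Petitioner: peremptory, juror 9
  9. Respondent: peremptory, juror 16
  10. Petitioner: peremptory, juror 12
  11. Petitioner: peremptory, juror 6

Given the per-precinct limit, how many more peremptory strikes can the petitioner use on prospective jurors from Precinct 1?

Petitioner peremptories so far: #8, #17, #18, #9, #12, #6 — 6 of 8 used, 2 left overall.
Against Precinct 1: #8, #12, #6 — 3 used; per-precinct cap 4 leaves 1.
Binding limit: min(2, 1) = 1.

1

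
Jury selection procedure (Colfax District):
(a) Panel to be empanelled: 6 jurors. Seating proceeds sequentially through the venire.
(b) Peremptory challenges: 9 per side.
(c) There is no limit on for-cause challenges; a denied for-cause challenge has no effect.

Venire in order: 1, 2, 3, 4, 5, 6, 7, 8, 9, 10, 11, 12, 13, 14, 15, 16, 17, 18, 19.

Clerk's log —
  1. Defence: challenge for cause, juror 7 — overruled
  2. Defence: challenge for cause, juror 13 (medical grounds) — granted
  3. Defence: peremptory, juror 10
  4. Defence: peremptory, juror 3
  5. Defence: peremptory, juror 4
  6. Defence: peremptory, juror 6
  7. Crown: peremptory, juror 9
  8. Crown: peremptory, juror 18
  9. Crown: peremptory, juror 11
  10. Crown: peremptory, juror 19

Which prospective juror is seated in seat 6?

Removed: #3, #4, #6, #9, #10, #11, #13, #18, #19. (#7 stays — for-cause denied.)
Seating in order: seats 1–6 → #1, #2, #5, #7, #8, #12.
So seat 6 is #12.

12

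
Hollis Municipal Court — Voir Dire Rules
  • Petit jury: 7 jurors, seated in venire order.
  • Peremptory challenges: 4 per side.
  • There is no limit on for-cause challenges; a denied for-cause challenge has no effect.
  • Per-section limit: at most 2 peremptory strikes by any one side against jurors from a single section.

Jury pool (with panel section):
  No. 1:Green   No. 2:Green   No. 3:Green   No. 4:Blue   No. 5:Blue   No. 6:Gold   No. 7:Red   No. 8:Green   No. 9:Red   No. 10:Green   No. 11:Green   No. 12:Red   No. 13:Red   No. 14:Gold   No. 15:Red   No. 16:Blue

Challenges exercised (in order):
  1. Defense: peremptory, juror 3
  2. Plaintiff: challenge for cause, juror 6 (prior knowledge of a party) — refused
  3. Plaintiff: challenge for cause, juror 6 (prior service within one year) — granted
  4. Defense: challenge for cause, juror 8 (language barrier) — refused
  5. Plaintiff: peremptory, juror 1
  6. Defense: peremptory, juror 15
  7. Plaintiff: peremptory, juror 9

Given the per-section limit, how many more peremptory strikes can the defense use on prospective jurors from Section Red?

Defense peremptories so far: #3, #15 — 2 of 4 used, 2 left overall.
Against Section Red: #15 — 1 used; per-section cap 2 leaves 1.
Binding limit: min(2, 1) = 1.

1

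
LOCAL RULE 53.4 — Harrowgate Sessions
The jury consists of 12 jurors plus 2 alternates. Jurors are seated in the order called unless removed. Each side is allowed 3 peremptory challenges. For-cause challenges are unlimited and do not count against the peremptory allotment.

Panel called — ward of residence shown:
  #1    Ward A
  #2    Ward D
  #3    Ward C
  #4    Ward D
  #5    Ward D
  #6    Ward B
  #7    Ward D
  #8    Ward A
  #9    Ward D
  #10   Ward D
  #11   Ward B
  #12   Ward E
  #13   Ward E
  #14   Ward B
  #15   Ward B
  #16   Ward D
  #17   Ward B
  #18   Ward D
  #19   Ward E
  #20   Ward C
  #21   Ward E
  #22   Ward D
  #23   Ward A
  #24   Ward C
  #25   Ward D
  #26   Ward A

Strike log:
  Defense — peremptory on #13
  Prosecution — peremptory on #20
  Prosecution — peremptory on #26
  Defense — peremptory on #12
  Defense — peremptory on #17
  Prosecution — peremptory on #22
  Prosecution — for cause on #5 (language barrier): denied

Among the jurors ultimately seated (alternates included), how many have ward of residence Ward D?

7

Removed: #12, #13, #17, #20, #22, #26.
Seated (14 incl. alternates): #1, #2, #3, #4, #5, #6, #7, #8, #9, #10, #11, #14, #15, #16.
Of those, in Ward D: #2, #4, #5, #7, #9, #10, #16 → 7.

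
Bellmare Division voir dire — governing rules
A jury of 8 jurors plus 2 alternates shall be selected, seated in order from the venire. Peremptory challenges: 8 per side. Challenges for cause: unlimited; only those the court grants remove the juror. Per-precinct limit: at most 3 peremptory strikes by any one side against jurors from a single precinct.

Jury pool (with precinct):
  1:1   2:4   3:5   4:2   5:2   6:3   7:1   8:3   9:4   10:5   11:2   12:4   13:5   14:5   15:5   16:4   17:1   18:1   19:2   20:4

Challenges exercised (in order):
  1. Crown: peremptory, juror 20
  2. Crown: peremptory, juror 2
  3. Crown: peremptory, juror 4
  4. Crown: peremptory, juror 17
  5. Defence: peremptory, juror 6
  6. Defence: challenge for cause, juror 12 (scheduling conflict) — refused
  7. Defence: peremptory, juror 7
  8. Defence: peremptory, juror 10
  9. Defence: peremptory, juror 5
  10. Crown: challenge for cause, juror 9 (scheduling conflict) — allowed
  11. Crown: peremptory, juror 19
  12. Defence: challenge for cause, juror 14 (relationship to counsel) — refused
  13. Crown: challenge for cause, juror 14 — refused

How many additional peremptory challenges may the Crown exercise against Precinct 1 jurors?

2

Crown peremptories so far: #20, #2, #4, #17, #19 — 5 of 8 used, 3 left overall.
Against Precinct 1: #17 — 1 used; per-precinct cap 3 leaves 2.
Binding limit: min(3, 2) = 2.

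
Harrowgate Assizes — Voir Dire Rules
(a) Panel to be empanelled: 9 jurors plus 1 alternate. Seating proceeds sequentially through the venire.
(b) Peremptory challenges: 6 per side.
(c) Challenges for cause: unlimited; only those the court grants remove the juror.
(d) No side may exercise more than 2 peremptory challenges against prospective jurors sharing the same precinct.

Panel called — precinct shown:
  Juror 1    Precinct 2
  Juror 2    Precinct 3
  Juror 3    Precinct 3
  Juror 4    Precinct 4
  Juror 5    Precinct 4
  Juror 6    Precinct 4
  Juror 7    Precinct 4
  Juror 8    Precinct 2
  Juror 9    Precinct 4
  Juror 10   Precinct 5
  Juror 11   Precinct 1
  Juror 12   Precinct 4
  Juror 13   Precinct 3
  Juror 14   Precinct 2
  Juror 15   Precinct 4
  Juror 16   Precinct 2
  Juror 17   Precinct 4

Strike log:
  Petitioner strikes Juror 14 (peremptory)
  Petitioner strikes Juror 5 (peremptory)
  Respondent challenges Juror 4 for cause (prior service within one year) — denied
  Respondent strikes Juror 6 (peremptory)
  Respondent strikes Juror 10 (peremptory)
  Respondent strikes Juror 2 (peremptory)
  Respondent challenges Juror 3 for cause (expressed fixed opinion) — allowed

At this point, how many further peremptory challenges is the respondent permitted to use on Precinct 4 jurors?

Respondent peremptories so far: #6, #10, #2 — 3 of 6 used, 3 left overall.
Against Precinct 4: #6 — 1 used; per-precinct cap 2 leaves 1.
Binding limit: min(3, 1) = 1.

1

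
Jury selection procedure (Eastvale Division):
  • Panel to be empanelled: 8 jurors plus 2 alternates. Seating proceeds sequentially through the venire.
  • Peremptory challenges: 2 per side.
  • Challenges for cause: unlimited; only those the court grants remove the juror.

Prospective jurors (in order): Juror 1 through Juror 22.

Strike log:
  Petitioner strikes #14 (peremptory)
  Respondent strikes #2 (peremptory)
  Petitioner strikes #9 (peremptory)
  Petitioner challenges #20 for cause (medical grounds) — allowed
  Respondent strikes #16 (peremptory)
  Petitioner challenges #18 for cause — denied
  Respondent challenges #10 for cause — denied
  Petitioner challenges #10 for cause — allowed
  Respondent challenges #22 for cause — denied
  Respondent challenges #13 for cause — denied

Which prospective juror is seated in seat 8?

11

Removed: #2, #9, #10, #14, #16, #20. (#13, #18, #22 stay — for-cause denied.)
Seating in order: seats 1–8 → #1, #3, #4, #5, #6, #7, #8, #11; alternates → #12, #13.
So seat 8 is #11.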